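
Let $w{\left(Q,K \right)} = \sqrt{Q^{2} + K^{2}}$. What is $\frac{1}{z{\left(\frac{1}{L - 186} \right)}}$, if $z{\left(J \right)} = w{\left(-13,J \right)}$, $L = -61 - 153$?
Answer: $\frac{400 \sqrt{27040001}}{27040001} \approx 0.076923$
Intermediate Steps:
$L = -214$ ($L = -61 - 153 = -214$)
$w{\left(Q,K \right)} = \sqrt{K^{2} + Q^{2}}$
$z{\left(J \right)} = \sqrt{169 + J^{2}}$ ($z{\left(J \right)} = \sqrt{J^{2} + \left(-13\right)^{2}} = \sqrt{J^{2} + 169} = \sqrt{169 + J^{2}}$)
$\frac{1}{z{\left(\frac{1}{L - 186} \right)}} = \frac{1}{\sqrt{169 + \left(\frac{1}{-214 - 186}\right)^{2}}} = \frac{1}{\sqrt{169 + \left(\frac{1}{-400}\right)^{2}}} = \frac{1}{\sqrt{169 + \left(- \frac{1}{400}\right)^{2}}} = \frac{1}{\sqrt{169 + \frac{1}{160000}}} = \frac{1}{\sqrt{\frac{27040001}{160000}}} = \frac{1}{\frac{1}{400} \sqrt{27040001}} = \frac{400 \sqrt{27040001}}{27040001}$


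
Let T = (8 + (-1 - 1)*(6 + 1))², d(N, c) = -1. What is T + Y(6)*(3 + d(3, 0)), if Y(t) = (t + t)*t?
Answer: 180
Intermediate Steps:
Y(t) = 2*t² (Y(t) = (2*t)*t = 2*t²)
T = 36 (T = (8 - 2*7)² = (8 - 14)² = (-6)² = 36)
T + Y(6)*(3 + d(3, 0)) = 36 + (2*6²)*(3 - 1) = 36 + (2*36)*2 = 36 + 72*2 = 36 + 144 = 180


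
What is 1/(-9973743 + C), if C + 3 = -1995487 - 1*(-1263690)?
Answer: -1/10705543 ≈ -9.3410e-8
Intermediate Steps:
C = -731800 (C = -3 + (-1995487 - 1*(-1263690)) = -3 + (-1995487 + 1263690) = -3 - 731797 = -731800)
1/(-9973743 + C) = 1/(-9973743 - 731800) = 1/(-10705543) = -1/10705543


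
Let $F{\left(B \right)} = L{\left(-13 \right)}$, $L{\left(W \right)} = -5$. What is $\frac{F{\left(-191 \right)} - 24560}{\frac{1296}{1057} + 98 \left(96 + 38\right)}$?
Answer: $- \frac{5193041}{2776364} \approx -1.8704$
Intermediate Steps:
$F{\left(B \right)} = -5$
$\frac{F{\left(-191 \right)} - 24560}{\frac{1296}{1057} + 98 \left(96 + 38\right)} = \frac{-5 - 24560}{\frac{1296}{1057} + 98 \left(96 + 38\right)} = - \frac{24565}{1296 \cdot \frac{1}{1057} + 98 \cdot 134} = - \frac{24565}{\frac{1296}{1057} + 13132} = - \frac{24565}{\frac{13881820}{1057}} = \left(-24565\right) \frac{1057}{13881820} = - \frac{5193041}{2776364}$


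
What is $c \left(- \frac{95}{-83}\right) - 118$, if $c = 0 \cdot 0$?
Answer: $-118$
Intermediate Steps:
$c = 0$
$c \left(- \frac{95}{-83}\right) - 118 = 0 \left(- \frac{95}{-83}\right) - 118 = 0 \left(\left(-95\right) \left(- \frac{1}{83}\right)\right) - 118 = 0 \cdot \frac{95}{83} - 118 = 0 - 118 = -118$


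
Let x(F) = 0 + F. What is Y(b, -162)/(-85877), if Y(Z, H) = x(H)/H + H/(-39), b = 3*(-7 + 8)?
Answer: -67/1116401 ≈ -6.0014e-5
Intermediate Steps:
b = 3 (b = 3*1 = 3)
x(F) = F
Y(Z, H) = 1 - H/39 (Y(Z, H) = H/H + H/(-39) = 1 + H*(-1/39) = 1 - H/39)
Y(b, -162)/(-85877) = (1 - 1/39*(-162))/(-85877) = (1 + 54/13)*(-1/85877) = (67/13)*(-1/85877) = -67/1116401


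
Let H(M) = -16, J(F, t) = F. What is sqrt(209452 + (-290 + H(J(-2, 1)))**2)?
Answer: 4*sqrt(18943) ≈ 550.53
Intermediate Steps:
sqrt(209452 + (-290 + H(J(-2, 1)))**2) = sqrt(209452 + (-290 - 16)**2) = sqrt(209452 + (-306)**2) = sqrt(209452 + 93636) = sqrt(303088) = 4*sqrt(18943)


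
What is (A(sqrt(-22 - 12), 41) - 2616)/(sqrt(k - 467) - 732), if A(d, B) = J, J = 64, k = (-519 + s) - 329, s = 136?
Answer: 622688/179001 + 2552*I*sqrt(131)/179001 ≈ 3.4787 + 0.16318*I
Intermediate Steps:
k = -712 (k = (-519 + 136) - 329 = -383 - 329 = -712)
A(d, B) = 64
(A(sqrt(-22 - 12), 41) - 2616)/(sqrt(k - 467) - 732) = (64 - 2616)/(sqrt(-712 - 467) - 732) = -2552/(sqrt(-1179) - 732) = -2552/(3*I*sqrt(131) - 732) = -2552/(-732 + 3*I*sqrt(131))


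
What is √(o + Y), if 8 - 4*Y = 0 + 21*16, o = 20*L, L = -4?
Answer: 9*I*√2 ≈ 12.728*I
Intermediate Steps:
o = -80 (o = 20*(-4) = -80)
Y = -82 (Y = 2 - (0 + 21*16)/4 = 2 - (0 + 336)/4 = 2 - ¼*336 = 2 - 84 = -82)
√(o + Y) = √(-80 - 82) = √(-162) = 9*I*√2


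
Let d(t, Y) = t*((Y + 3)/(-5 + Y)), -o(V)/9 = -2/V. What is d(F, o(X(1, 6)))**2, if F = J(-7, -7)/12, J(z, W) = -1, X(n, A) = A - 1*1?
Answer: 121/784 ≈ 0.15434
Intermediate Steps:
X(n, A) = -1 + A (X(n, A) = A - 1 = -1 + A)
F = -1/12 ≈ -0.083333
o(V) = 18/V (o(V) = -(-18)/V = 18/V)
d(t, Y) = t*(3 + Y)/(-5 + Y) (d(t, Y) = t*((3 + Y)/(-5 + Y)) = t*(3 + Y)/(-5 + Y))
d(F, o(X(1, 6)))**2 = (-(3 + 18/(-1 + 6))/(12*(-5 + 18/(-1 + 6))))**2 = (-(3 + 18/5)/(12*(-5 + 18/5)))**2 = (-1/12*33/5/(-7/5))**2 = (-1/12*(-5/7)*33/5)**2 = (11/28)**2 = 121/784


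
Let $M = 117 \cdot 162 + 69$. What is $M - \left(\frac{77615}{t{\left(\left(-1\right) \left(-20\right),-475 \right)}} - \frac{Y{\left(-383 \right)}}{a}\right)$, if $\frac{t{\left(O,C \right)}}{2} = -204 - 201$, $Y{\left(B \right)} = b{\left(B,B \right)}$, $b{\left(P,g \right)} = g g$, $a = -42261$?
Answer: $\frac{43623025457}{2282094} \approx 19115.0$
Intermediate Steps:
$M = 19023$ ($M = 18954 + 69 = 19023$)
$b{\left(P,g \right)} = g^{2}$
$Y{\left(B \right)} = B^{2}$
$t{\left(O,C \right)} = -810$ ($t{\left(O,C \right)} = 2 \left(-204 - 201\right) = 2 \left(-405\right) = -810$)
$M - \left(\frac{77615}{t{\left(\left(-1\right) \left(-20\right),-475 \right)}} - \frac{Y{\left(-383 \right)}}{a}\right) = 19023 + \left(\frac{\left(-383\right)^{2}}{-42261} - \frac{77615}{-810}\right) = 19023 + \left(146689 \left(- \frac{1}{42261}\right) - - \frac{15523}{162}\right) = 19023 + \left(- \frac{146689}{42261} + \frac{15523}{162}\right) = 19023 + \frac{210751295}{2282094} = \frac{43623025457}{2282094}$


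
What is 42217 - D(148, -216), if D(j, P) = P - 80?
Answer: 42513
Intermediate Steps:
D(j, P) = -80 + P
42217 - D(148, -216) = 42217 - (-80 - 216) = 42217 - 1*(-296) = 42217 + 296 = 42513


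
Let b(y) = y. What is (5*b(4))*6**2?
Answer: 720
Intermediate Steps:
(5*b(4))*6**2 = (5*4)*6**2 = 20*36 = 720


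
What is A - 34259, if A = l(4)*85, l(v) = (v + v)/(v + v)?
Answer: -34174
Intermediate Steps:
l(v) = 1 (l(v) = (2*v)/((2*v)) = (2*v)*(1/(2*v)) = 1)
A = 85 (A = 1*85 = 85)
A - 34259 = 85 - 34259 = -34174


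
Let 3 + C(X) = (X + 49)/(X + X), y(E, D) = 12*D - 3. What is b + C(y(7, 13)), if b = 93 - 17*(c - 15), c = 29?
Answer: -22543/153 ≈ -147.34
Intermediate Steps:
y(E, D) = -3 + 12*D
C(X) = -3 + (49 + X)/(2*X) (C(X) = -3 + (X + 49)/(X + X) = -3 + (49 + X)/((2*X)) = -3 + (49 + X)*(1/(2*X)) = -3 + (49 + X)/(2*X))
b = -145 (b = 93 - 17*(29 - 15) = 93 - 17*14 = 93 - 238 = -145)
b + C(y(7, 13)) = -145 + (49 - 5*(-3 + 12*13))/(2*(-3 + 12*13)) = -145 + (49 - 5*(-3 + 156))/(2*(-3 + 156)) = -145 + (1/2)*(49 - 5*153)/153 = -145 + (1/2)*(1/153)*(49 - 765) = -145 + (1/2)*(1/153)*(-716) = -145 - 358/153 = -22543/153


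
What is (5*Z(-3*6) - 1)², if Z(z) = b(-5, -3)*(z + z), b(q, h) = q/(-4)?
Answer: 51076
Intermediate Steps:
b(q, h) = -q/4 (b(q, h) = q*(-¼) = -q/4)
Z(z) = 5*z/2 (Z(z) = (-¼*(-5))*(z + z) = 5*(2*z)/4 = 5*z/2)
(5*Z(-3*6) - 1)² = (5*(5*(-3*6)/2) - 1)² = (5*((5/2)*(-18)) - 1)² = (5*(-45) - 1)² = (-225 - 1)² = (-226)² = 51076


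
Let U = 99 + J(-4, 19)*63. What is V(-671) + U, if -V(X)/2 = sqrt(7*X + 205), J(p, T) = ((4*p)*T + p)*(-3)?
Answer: 58311 - 4*I*sqrt(1123) ≈ 58311.0 - 134.04*I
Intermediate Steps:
J(p, T) = -3*p - 12*T*p (J(p, T) = (4*T*p + p)*(-3) = (p + 4*T*p)*(-3) = -3*p - 12*T*p)
V(X) = -2*sqrt(205 + 7*X) (V(X) = -2*sqrt(7*X + 205) = -2*sqrt(205 + 7*X))
U = 58311 (U = 99 - 3*(-4)*(1 + 4*19)*63 = 99 - 3*(-4)*(1 + 76)*63 = 99 - 3*(-4)*77*63 = 99 + 924*63 = 99 + 58212 = 58311)
V(-671) + U = -2*sqrt(205 + 7*(-671)) + 58311 = -2*sqrt(205 - 4697) + 58311 = -4*I*sqrt(1123) + 58311 = 58311 - 4*I*sqrt(1123)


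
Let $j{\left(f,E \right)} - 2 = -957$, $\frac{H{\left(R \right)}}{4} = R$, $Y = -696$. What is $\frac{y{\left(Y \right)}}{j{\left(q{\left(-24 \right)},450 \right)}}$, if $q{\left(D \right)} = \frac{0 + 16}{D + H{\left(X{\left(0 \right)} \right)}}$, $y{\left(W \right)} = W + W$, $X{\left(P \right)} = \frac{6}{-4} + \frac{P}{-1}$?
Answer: $\frac{1392}{955} \approx 1.4576$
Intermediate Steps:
$X{\left(P \right)} = - \frac{3}{2} - P$ ($X{\left(P \right)} = 6 \left(- \frac{1}{4}\right) + P \left(-1\right) = - \frac{3}{2} - P$)
$H{\left(R \right)} = 4 R$
$y{\left(W \right)} = 2 W$
$q{\left(D \right)} = \frac{16}{-6 + D}$ ($q{\left(D \right)} = \frac{0 + 16}{D + 4 \left(- \frac{3}{2} - 0\right)} = \frac{16}{D + 4 \left(- \frac{3}{2} + 0\right)} = \frac{16}{D + 4 \left(- \frac{3}{2}\right)} = \frac{16}{D - 6} = \frac{16}{-6 + D}$)
$j{\left(f,E \right)} = -955$ ($j{\left(f,E \right)} = 2 - 957 = -955$)
$\frac{y{\left(Y \right)}}{j{\left(q{\left(-24 \right)},450 \right)}} = \frac{2 \left(-696\right)}{-955} = \left(-1392\right) \left(- \frac{1}{955}\right) = \frac{1392}{955}$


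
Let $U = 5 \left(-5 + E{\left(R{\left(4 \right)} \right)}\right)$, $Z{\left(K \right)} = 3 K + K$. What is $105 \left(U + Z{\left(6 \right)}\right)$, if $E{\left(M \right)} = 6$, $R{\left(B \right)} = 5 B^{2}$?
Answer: $3045$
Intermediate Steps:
$Z{\left(K \right)} = 4 K$
$U = 5$ ($U = 5 \left(-5 + 6\right) = 5 \cdot 1 = 5$)
$105 \left(U + Z{\left(6 \right)}\right) = 105 \left(5 + 4 \cdot 6\right) = 105 \left(5 + 24\right) = 105 \cdot 29 = 3045$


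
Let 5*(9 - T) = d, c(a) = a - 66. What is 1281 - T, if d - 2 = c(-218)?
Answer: 6078/5 ≈ 1215.6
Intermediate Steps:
c(a) = -66 + a
d = -282 (d = 2 + (-66 - 218) = 2 - 284 = -282)
T = 327/5 (T = 9 - ⅕*(-282) = 9 + 282/5 = 327/5 ≈ 65.400)
1281 - T = 1281 - 1*327/5 = 1281 - 327/5 = 6078/5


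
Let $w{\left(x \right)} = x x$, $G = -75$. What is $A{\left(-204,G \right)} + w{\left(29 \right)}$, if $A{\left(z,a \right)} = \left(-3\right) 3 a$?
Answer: $1516$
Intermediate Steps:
$w{\left(x \right)} = x^{2}$
$A{\left(z,a \right)} = - 9 a$
$A{\left(-204,G \right)} + w{\left(29 \right)} = \left(-9\right) \left(-75\right) + 29^{2} = 675 + 841 = 1516$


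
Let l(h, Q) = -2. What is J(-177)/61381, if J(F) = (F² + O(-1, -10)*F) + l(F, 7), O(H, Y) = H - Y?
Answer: 29734/61381 ≈ 0.48442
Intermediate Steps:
J(F) = -2 + F² + 9*F (J(F) = (F² + (-1 - 1*(-10))*F) - 2 = (F² + (-1 + 10)*F) - 2 = (F² + 9*F) - 2 = -2 + F² + 9*F)
J(-177)/61381 = (-2 + (-177)² + 9*(-177))/61381 = (-2 + 31329 - 1593)*(1/61381) = 29734*(1/61381) = 29734/61381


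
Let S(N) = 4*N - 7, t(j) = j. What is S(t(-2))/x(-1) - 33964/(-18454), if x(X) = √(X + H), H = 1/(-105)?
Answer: 16982/9227 + 15*I*√11130/106 ≈ 1.8405 + 14.929*I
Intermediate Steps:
S(N) = -7 + 4*N
H = -1/105 ≈ -0.0095238
x(X) = √(-1/105 + X) (x(X) = √(X - 1/105) = √(-1/105 + X))
S(t(-2))/x(-1) - 33964/(-18454) = (-7 + 4*(-2))/((√(-105 + 11025*(-1))/105)) - 33964/(-18454) = (-7 - 8)/((√(-105 - 11025)/105)) - 33964*(-1/18454) = -15*(-I*√11130/106) + 16982/9227 = -(-15)*I*√11130/106 + 16982/9227 = 15*I*√11130/106 + 16982/9227 = 16982/9227 + 15*I*√11130/106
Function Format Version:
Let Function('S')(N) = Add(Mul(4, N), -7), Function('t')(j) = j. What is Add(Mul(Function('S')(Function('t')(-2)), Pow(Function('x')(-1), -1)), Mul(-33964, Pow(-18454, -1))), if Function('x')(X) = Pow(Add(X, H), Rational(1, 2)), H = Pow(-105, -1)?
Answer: Add(Rational(16982, 9227), Mul(Rational(15, 106), I, Pow(11130, Rational(1, 2)))) ≈ Add(1.8405, Mul(14.929, I))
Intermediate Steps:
Function('S')(N) = Add(-7, Mul(4, N))
H = Rational(-1, 105) ≈ -0.0095238
Function('x')(X) = Pow(Add(Rational(-1, 105), X), Rational(1, 2)) (Function('x')(X) = Pow(Add(X, Rational(-1, 105)), Rational(1, 2)) = Pow(Add(Rational(-1, 105), X), Rational(1, 2)))
Add(Mul(Function('S')(Function('t')(-2)), Pow(Function('x')(-1), -1)), Mul(-33964, Pow(-18454, -1))) = Add(Mul(Add(-7, Mul(4, -2)), Pow(Mul(Rational(1, 105), Pow(Add(-105, Mul(11025, -1)), Rational(1, 2))), -1)), Mul(-33964, Pow(-18454, -1))) = Add(Mul(Add(-7, -8), Pow(Mul(Rational(1, 105), Pow(Add(-105, -11025), Rational(1, 2))), -1)), Mul(-33964, Rational(-1, 18454))) = Add(Mul(-15, Pow(Mul(Rational(1, 105), Pow(-11130, Rational(1, 2))), -1)), Rational(16982, 9227)) = Add(Mul(-15, Pow(Mul(Rational(1, 105), Mul(I, Pow(11130, Rational(1, 2)))), -1)), Rational(16982, 9227)) = Add(Mul(-15, Pow(Mul(Rational(1, 105), I, Pow(11130, Rational(1, 2))), -1)), Rational(16982, 9227)) = Add(Mul(-15, Mul(Rational(-1, 106), I, Pow(11130, Rational(1, 2)))), Rational(16982, 9227)) = Add(Mul(Rational(15, 106), I, Pow(11130, Rational(1, 2))), Rational(16982, 9227)) = Add(Rational(16982, 9227), Mul(Rational(15, 106), I, Pow(11130, Rational(1, 2))))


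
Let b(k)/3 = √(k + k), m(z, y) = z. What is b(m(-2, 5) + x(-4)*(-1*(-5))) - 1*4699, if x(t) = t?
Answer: -4699 + 6*I*√11 ≈ -4699.0 + 19.9*I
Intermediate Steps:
b(k) = 3*√2*√k (b(k) = 3*√(k + k) = 3*√(2*k) = 3*(√2*√k) = 3*√2*√k)
b(m(-2, 5) + x(-4)*(-1*(-5))) - 1*4699 = 3*√2*√(-2 - (-4)*(-5)) - 1*4699 = 3*√2*√(-2 - 4*5) - 4699 = 3*√2*√(-2 - 20) - 4699 = 3*√2*√(-22) - 4699 = 3*√2*(I*√22) - 4699 = 6*I*√11 - 4699 = -4699 + 6*I*√11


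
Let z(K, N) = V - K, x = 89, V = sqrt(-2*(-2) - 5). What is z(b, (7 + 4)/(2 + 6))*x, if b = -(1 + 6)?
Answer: 623 + 89*I ≈ 623.0 + 89.0*I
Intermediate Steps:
V = I (V = sqrt(4 - 5) = sqrt(-1) = I ≈ 1.0*I)
b = -7 (b = -1*7 = -7)
z(K, N) = I - K
z(b, (7 + 4)/(2 + 6))*x = (I - 1*(-7))*89 = (I + 7)*89 = (7 + I)*89 = 623 + 89*I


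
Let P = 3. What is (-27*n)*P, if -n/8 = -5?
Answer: -3240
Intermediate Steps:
n = 40 (n = -8*(-5) = 40)
(-27*n)*P = -27*40*3 = -1080*3 = -3240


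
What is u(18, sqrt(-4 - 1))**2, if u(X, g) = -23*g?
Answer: -2645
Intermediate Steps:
u(18, sqrt(-4 - 1))**2 = (-23*sqrt(-4 - 1))**2 = (-23*I*sqrt(5))**2 = -2645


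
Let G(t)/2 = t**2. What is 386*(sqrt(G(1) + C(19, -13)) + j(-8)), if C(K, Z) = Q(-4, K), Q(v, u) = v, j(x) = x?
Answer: -3088 + 386*I*sqrt(2) ≈ -3088.0 + 545.89*I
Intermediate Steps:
C(K, Z) = -4
G(t) = 2*t**2
386*(sqrt(G(1) + C(19, -13)) + j(-8)) = 386*(sqrt(2*1**2 - 4) - 8) = 386*(sqrt(2*1 - 4) - 8) = 386*(sqrt(2 - 4) - 8) = 386*(sqrt(-2) - 8) = 386*(I*sqrt(2) - 8) = 386*(-8 + I*sqrt(2)) = -3088 + 386*I*sqrt(2)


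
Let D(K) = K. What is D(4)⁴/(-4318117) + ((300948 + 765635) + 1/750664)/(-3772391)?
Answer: -3458005716922995965/12228035592280194008 ≈ -0.28279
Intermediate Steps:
D(4)⁴/(-4318117) + ((300948 + 765635) + 1/750664)/(-3772391) = 4⁴/(-4318117) + ((300948 + 765635) + 1/750664)/(-3772391) = 256*(-1/4318117) + (1066583 + 1/750664)*(-1/3772391) = -256/4318117 + (800645461113/750664)*(-1/3772391) = -256/4318117 - 800645461113/2831798117624 = -3458005716922995965/12228035592280194008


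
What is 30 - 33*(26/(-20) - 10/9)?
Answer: 3287/30 ≈ 109.57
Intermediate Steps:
30 - 33*(26/(-20) - 10/9) = 30 - 33*(26*(-1/20) - 10*1/9) = 30 - 33*(-13/10 - 10/9) = 30 - 33*(-217/90) = 30 + 2387/30 = 3287/30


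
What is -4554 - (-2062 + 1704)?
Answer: -4196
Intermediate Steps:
-4554 - (-2062 + 1704) = -4554 - 1*(-358) = -4554 + 358 = -4196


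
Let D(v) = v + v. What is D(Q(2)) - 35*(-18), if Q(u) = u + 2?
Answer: 638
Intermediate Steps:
Q(u) = 2 + u
D(v) = 2*v
D(Q(2)) - 35*(-18) = 2*(2 + 2) - 35*(-18) = 2*4 + 630 = 8 + 630 = 638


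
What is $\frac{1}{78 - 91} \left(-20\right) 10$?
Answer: $\frac{200}{13} \approx 15.385$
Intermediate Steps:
$\frac{1}{78 - 91} \left(-20\right) 10 = \frac{1}{-13} \left(-20\right) 10 = \left(- \frac{1}{13}\right) \left(-20\right) 10 = \frac{20}{13} \cdot 10 = \frac{200}{13}$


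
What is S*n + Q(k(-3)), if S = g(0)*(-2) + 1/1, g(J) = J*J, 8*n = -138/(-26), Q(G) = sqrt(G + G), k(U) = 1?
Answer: 69/104 + sqrt(2) ≈ 2.0777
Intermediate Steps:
Q(G) = sqrt(2)*sqrt(G) (Q(G) = sqrt(2*G) = sqrt(2)*sqrt(G))
n = 69/104 (n = (-138/(-26))/8 = (-138*(-1/26))/8 = (1/8)*(69/13) = 69/104 ≈ 0.66346)
g(J) = J**2
S = 1 (S = 0**2*(-2) + 1/1 = 0*(-2) + 1 = 0 + 1 = 1)
S*n + Q(k(-3)) = 1*(69/104) + sqrt(2)*sqrt(1) = 69/104 + sqrt(2)*1 = 69/104 + sqrt(2)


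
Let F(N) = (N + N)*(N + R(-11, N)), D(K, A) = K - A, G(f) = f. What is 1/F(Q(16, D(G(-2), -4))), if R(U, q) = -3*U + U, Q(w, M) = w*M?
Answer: 1/3456 ≈ 0.00028935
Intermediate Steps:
Q(w, M) = M*w
R(U, q) = -2*U
F(N) = 2*N*(22 + N) (F(N) = (N + N)*(N - 2*(-11)) = (2*N)*(N + 22) = (2*N)*(22 + N) = 2*N*(22 + N))
1/F(Q(16, D(G(-2), -4))) = 1/(2*((-2 - 1*(-4))*16)*(22 + (-2 - 1*(-4))*16)) = 1/(2*((-2 + 4)*16)*(22 + (-2 + 4)*16)) = 1/(2*(2*16)*(22 + 2*16)) = 1/(2*32*(22 + 32)) = 1/(2*32*54) = 1/3456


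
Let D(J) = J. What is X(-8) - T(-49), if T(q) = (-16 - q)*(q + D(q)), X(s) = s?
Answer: 3226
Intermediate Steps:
T(q) = 2*q*(-16 - q) (T(q) = (-16 - q)*(q + q) = (-16 - q)*(2*q) = 2*q*(-16 - q))
X(-8) - T(-49) = -8 - 2*(-49)*(-16 - 1*(-49)) = -8 - 2*(-49)*(-16 + 49) = -8 - 2*(-49)*33 = -8 - 1*(-3234) = -8 + 3234 = 3226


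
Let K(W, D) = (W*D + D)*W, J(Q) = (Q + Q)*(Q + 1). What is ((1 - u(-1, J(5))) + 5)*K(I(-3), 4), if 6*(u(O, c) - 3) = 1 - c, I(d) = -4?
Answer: 616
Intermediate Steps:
J(Q) = 2*Q*(1 + Q) (J(Q) = (2*Q)*(1 + Q) = 2*Q*(1 + Q))
u(O, c) = 19/6 - c/6 (u(O, c) = 3 + (1 - c)/6 = 3 + (1/6 - c/6) = 19/6 - c/6)
K(W, D) = W*(D + D*W) (K(W, D) = (D*W + D)*W = (D + D*W)*W = W*(D + D*W))
((1 - u(-1, J(5))) + 5)*K(I(-3), 4) = ((1 - (19/6 - 5*(1 + 5)/3)) + 5)*(4*(-4)*(1 - 4)) = ((1 - (19/6 - 5*6/3)) + 5)*(4*(-4)*(-3)) = ((1 - (19/6 - 1/6*60)) + 5)*48 = ((1 - (19/6 - 10)) + 5)*48 = ((1 - 1*(-41/6)) + 5)*48 = ((1 + 41/6) + 5)*48 = (47/6 + 5)*48 = (77/6)*48 = 616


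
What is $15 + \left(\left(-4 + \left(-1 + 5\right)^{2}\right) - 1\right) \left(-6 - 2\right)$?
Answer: $-73$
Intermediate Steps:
$15 + \left(\left(-4 + \left(-1 + 5\right)^{2}\right) - 1\right) \left(-6 - 2\right) = 15 + \left(\left(-4 + 4^{2}\right) - 1\right) \left(-6 - 2\right) = 15 + \left(\left(-4 + 16\right) - 1\right) \left(-8\right) = 15 + \left(12 - 1\right) \left(-8\right) = 15 + 11 \left(-8\right) = 15 - 88 = -73$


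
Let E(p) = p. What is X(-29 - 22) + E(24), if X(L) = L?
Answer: -27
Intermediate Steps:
X(-29 - 22) + E(24) = (-29 - 22) + 24 = -51 + 24 = -27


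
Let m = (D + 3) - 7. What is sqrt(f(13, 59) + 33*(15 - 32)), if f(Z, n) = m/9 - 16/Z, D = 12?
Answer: I*sqrt(853801)/39 ≈ 23.693*I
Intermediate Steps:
m = 8 (m = (12 + 3) - 7 = 15 - 7 = 8)
f(Z, n) = 8/9 - 16/Z
sqrt(f(13, 59) + 33*(15 - 32)) = sqrt((8/9 - 16/13) + 33*(15 - 32)) = sqrt((8/9 - 16*1/13) + 33*(-17)) = sqrt((8/9 - 16/13) - 561) = sqrt(-40/117 - 561) = sqrt(-65677/117) = I*sqrt(853801)/39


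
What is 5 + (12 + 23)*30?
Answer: 1055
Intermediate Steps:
5 + (12 + 23)*30 = 5 + 35*30 = 5 + 1050 = 1055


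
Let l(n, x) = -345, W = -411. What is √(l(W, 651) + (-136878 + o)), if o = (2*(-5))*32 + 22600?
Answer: I*√114943 ≈ 339.03*I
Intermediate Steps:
o = 22280 (o = -10*32 + 22600 = -320 + 22600 = 22280)
√(l(W, 651) + (-136878 + o)) = √(-345 + (-136878 + 22280)) = √(-345 - 114598) = √(-114943) = I*√114943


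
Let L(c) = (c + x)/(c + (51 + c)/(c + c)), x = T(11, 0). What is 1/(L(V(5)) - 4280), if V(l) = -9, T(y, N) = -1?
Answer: -17/72745 ≈ -0.00023369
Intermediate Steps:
x = -1
L(c) = (-1 + c)/(c + (51 + c)/(2*c)) (L(c) = (c - 1)/(c + (51 + c)/(c + c)) = (-1 + c)/(c + (51 + c)/((2*c))) = (-1 + c)/(c + (51 + c)*(1/(2*c))) = (-1 + c)/(c + (51 + c)/(2*c)))
1/(L(V(5)) - 4280) = 1/(2*(-9)*(-1 - 9)/(51 - 9 + 2*(-9)**2) - 4280) = 1/(2*(-9)*(-10)/(51 - 9 + 2*81) - 4280) = 1/(2*(-9)*(-10)/(51 - 9 + 162) - 4280) = 1/(2*(-9)*(-10)/204 - 4280) = 1/(2*(-9)*(1/204)*(-10) - 4280) = 1/(15/17 - 4280) = 1/(-72745/17) = -17/72745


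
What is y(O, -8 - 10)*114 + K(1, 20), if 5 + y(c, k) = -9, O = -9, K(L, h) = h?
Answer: -1576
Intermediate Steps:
y(c, k) = -14 (y(c, k) = -5 - 9 = -14)
y(O, -8 - 10)*114 + K(1, 20) = -14*114 + 20 = -1596 + 20 = -1576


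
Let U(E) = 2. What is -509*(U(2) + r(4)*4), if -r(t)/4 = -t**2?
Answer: -131322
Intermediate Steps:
r(t) = 4*t**2 (r(t) = -(-4)*t**2 = 4*t**2)
-509*(U(2) + r(4)*4) = -509*(2 + (4*4**2)*4) = -509*(2 + (4*16)*4) = -509*(2 + 64*4) = -509*(2 + 256) = -509*258 = -131322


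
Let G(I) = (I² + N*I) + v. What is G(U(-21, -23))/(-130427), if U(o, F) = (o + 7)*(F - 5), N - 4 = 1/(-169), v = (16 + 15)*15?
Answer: -26312401/22042163 ≈ -1.1937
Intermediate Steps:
v = 465 (v = 31*15 = 465)
N = 675/169 (N = 4 + 1/(-169) = 4 - 1/169 = 675/169 ≈ 3.9941)
U(o, F) = (-5 + F)*(7 + o) (U(o, F) = (7 + o)*(-5 + F) = (-5 + F)*(7 + o))
G(I) = 465 + I² + 675*I/169 (G(I) = (I² + 675*I/169) + 465 = 465 + I² + 675*I/169)
G(U(-21, -23))/(-130427) = (465 + (-35 - 5*(-21) + 7*(-23) - 23*(-21))² + 675*(-35 - 5*(-21) + 7*(-23) - 23*(-21))/169)/(-130427) = (465 + (-35 + 105 - 161 + 483)² + 675*(-35 + 105 - 161 + 483)/169)*(-1/130427) = (465 + 392² + (675/169)*392)*(-1/130427) = (465 + 153664 + 264600/169)*(-1/130427) = (26312401/169)*(-1/130427) = -26312401/22042163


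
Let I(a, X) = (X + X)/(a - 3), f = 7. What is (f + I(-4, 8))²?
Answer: 1089/49 ≈ 22.224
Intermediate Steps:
I(a, X) = 2*X/(-3 + a) (I(a, X) = (2*X)/(-3 + a) = 2*X/(-3 + a))
(f + I(-4, 8))² = (7 + 2*8/(-3 - 4))² = (7 + 2*8/(-7))² = (7 + 2*8*(-⅐))² = (7 - 16/7)² = (33/7)² = 1089/49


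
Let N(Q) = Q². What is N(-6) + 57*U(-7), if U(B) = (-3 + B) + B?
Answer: -933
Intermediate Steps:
U(B) = -3 + 2*B
N(-6) + 57*U(-7) = (-6)² + 57*(-3 + 2*(-7)) = 36 + 57*(-3 - 14) = 36 + 57*(-17) = 36 - 969 = -933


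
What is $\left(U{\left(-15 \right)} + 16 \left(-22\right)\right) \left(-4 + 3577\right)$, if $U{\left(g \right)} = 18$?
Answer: $-1193382$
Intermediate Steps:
$\left(U{\left(-15 \right)} + 16 \left(-22\right)\right) \left(-4 + 3577\right) = \left(18 + 16 \left(-22\right)\right) \left(-4 + 3577\right) = \left(18 - 352\right) 3573 = \left(-334\right) 3573 = -1193382$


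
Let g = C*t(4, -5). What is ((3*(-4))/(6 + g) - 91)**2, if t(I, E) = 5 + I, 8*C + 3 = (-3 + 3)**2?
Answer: 447561/49 ≈ 9133.9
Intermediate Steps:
C = -3/8 (C = -3/8 + (-3 + 3)**2/8 = -3/8 + (1/8)*0**2 = -3/8 + (1/8)*0 = -3/8 + 0 = -3/8 ≈ -0.37500)
g = -27/8 (g = -3*(5 + 4)/8 = -3/8*9 = -27/8 ≈ -3.3750)
((3*(-4))/(6 + g) - 91)**2 = ((3*(-4))/(6 - 27/8) - 91)**2 = (-12/21/8 - 91)**2 = (-12*8/21 - 91)**2 = (-32/7 - 91)**2 = (-669/7)**2 = 447561/49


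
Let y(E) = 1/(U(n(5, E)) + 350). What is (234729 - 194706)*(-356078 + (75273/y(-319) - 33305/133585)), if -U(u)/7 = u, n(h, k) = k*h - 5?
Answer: 929267246242687149/26717 ≈ 3.4782e+13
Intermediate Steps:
n(h, k) = -5 + h*k (n(h, k) = h*k - 5 = -5 + h*k)
U(u) = -7*u
y(E) = 1/(385 - 35*E) (y(E) = 1/(-7*(-5 + 5*E) + 350) = 1/((35 - 35*E) + 350) = 1/(385 - 35*E))
(234729 - 194706)*(-356078 + (75273/y(-319) - 33305/133585)) = (234729 - 194706)*(-356078 + (75273/((-1/(-385 + 35*(-319)))) - 33305/133585)) = 40023*(-356078 + (75273/((-1/(-385 - 11165))) - 33305*1/133585)) = 40023*(-356078 + (75273/((-1/(-11550))) - 6661/26717)) = 40023*(-356078 + (75273/((-1*(-1/11550))) - 6661/26717)) = 40023*(-356078 + (75273/(1/11550) - 6661/26717)) = 40023*(-356078 + (75273*11550 - 6661/26717)) = 40023*(-356078 + (869403150 - 6661/26717)) = 40023*(-356078 + 23227843951889/26717) = 40023*(23218330615963/26717) = 929267246242687149/26717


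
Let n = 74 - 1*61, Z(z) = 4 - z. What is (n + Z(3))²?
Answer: 196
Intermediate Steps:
n = 13 (n = 74 - 61 = 13)
(n + Z(3))² = (13 + (4 - 1*3))² = (13 + (4 - 3))² = (13 + 1)² = 14² = 196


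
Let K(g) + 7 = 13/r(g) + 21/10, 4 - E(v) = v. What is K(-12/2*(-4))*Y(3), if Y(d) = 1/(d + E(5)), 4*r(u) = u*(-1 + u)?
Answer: -829/345 ≈ -2.4029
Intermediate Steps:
r(u) = u*(-1 + u)/4 (r(u) = (u*(-1 + u))/4 = u*(-1 + u)/4)
E(v) = 4 - v
Y(d) = 1/(-1 + d) (Y(d) = 1/(d + (4 - 1*5)) = 1/(d + (4 - 5)) = 1/(d - 1) = 1/(-1 + d))
K(g) = -49/10 + 52/(g*(-1 + g)) (K(g) = -7 + (13/((g*(-1 + g)/4)) + 21/10) = -7 + (13*(4/(g*(-1 + g))) + 21*(⅒)) = -7 + (52/(g*(-1 + g)) + 21/10) = -7 + (21/10 + 52/(g*(-1 + g))) = -49/10 + 52/(g*(-1 + g)))
K(-12/2*(-4))*Y(3) = ((520 - 49*-12/2*(-4)*(-1 - 12/2*(-4)))/(10*((-12/2*(-4)))*(-1 - 12/2*(-4))))/(-1 + 3) = ((520 - 49*-12*½*(-4)*(-1 - 12*½*(-4)))/(10*((-12*½*(-4)))*(-1 - 12*½*(-4))))/2 = ((520 - 49*(-6*(-4))*(-1 - 6*(-4)))/(10*((-6*(-4)))*(-1 - 6*(-4))))*(½) = ((⅒)*(520 - 49*24*(-1 + 24))/(24*(-1 + 24)))*(½) = ((⅒)*(1/24)*(520 - 49*24*23)/23)*(½) = ((⅒)*(1/24)*(1/23)*(520 - 27048))*(½) = ((⅒)*(1/24)*(1/23)*(-26528))*(½) = -1658/345*½ = -829/345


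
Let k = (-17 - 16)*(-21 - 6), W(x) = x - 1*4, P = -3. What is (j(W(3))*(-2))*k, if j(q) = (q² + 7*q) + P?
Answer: 16038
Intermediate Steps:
W(x) = -4 + x (W(x) = x - 4 = -4 + x)
k = 891 (k = -33*(-27) = 891)
j(q) = -3 + q² + 7*q (j(q) = (q² + 7*q) - 3 = -3 + q² + 7*q)
(j(W(3))*(-2))*k = ((-3 + (-4 + 3)² + 7*(-4 + 3))*(-2))*891 = ((-3 + (-1)² + 7*(-1))*(-2))*891 = ((-3 + 1 - 7)*(-2))*891 = -9*(-2)*891 = 18*891 = 16038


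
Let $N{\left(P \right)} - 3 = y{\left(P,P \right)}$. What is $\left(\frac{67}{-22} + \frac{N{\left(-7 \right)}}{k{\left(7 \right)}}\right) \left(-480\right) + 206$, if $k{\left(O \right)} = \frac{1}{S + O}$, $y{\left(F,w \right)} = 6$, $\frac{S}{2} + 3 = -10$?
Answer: $\frac{921226}{11} \approx 83748.0$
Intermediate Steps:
$S = -26$ ($S = -6 + 2 \left(-10\right) = -6 - 20 = -26$)
$N{\left(P \right)} = 9$ ($N{\left(P \right)} = 3 + 6 = 9$)
$k{\left(O \right)} = \frac{1}{-26 + O}$
$\left(\frac{67}{-22} + \frac{N{\left(-7 \right)}}{k{\left(7 \right)}}\right) \left(-480\right) + 206 = \left(\frac{67}{-22} + \frac{9}{\frac{1}{-26 + 7}}\right) \left(-480\right) + 206 = \left(67 \left(- \frac{1}{22}\right) + \frac{9}{\frac{1}{-19}}\right) \left(-480\right) + 206 = \left(- \frac{67}{22} + \frac{9}{- \frac{1}{19}}\right) \left(-480\right) + 206 = \left(- \frac{67}{22} + 9 \left(-19\right)\right) \left(-480\right) + 206 = \left(- \frac{67}{22} - 171\right) \left(-480\right) + 206 = \left(- \frac{3829}{22}\right) \left(-480\right) + 206 = \frac{918960}{11} + 206 = \frac{921226}{11}$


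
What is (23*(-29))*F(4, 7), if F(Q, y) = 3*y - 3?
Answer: -12006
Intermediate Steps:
F(Q, y) = -3 + 3*y
(23*(-29))*F(4, 7) = (23*(-29))*(-3 + 3*7) = -667*(-3 + 21) = -667*18 = -12006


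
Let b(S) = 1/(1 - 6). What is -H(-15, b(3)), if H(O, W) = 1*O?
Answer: 15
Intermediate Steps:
b(S) = -⅕ (b(S) = 1/(-5) = -⅕)
H(O, W) = O
-H(-15, b(3)) = -1*(-15) = 15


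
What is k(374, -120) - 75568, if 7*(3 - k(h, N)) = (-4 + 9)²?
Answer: -528980/7 ≈ -75569.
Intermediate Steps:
k(h, N) = -4/7 (k(h, N) = 3 - (-4 + 9)²/7 = 3 - ⅐*5² = 3 - ⅐*25 = 3 - 25/7 = -4/7)
k(374, -120) - 75568 = -4/7 - 75568 = -528980/7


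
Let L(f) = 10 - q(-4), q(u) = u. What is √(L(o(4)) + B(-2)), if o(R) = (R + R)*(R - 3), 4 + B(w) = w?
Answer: 2*√2 ≈ 2.8284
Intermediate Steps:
B(w) = -4 + w
o(R) = 2*R*(-3 + R) (o(R) = (2*R)*(-3 + R) = 2*R*(-3 + R))
L(f) = 14 (L(f) = 10 - 1*(-4) = 10 + 4 = 14)
√(L(o(4)) + B(-2)) = √(14 + (-4 - 2)) = √(14 - 6) = √8 = 2*√2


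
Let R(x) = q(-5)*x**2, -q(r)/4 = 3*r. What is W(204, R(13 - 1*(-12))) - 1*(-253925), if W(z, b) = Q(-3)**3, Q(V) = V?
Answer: 253898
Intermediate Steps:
q(r) = -12*r
R(x) = 60*x**2 (R(x) = (-12*(-5))*x**2 = 60*x**2)
W(z, b) = -27 (W(z, b) = (-3)**3 = -27)
W(204, R(13 - 1*(-12))) - 1*(-253925) = -27 - 1*(-253925) = -27 + 253925 = 253898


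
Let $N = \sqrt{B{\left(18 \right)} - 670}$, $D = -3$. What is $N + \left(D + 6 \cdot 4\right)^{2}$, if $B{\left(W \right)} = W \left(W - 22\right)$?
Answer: $441 + i \sqrt{742} \approx 441.0 + 27.24 i$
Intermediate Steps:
$B{\left(W \right)} = W \left(-22 + W\right)$
$N = i \sqrt{742}$ ($N = \sqrt{18 \left(-22 + 18\right) - 670} = \sqrt{18 \left(-4\right) - 670} = \sqrt{-72 - 670} = \sqrt{-742} = i \sqrt{742} \approx 27.24 i$)
$N + \left(D + 6 \cdot 4\right)^{2} = i \sqrt{742} + \left(-3 + 6 \cdot 4\right)^{2} = i \sqrt{742} + \left(-3 + 24\right)^{2} = i \sqrt{742} + 21^{2} = i \sqrt{742} + 441 = 441 + i \sqrt{742}$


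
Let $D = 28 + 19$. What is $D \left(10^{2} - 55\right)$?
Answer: $2115$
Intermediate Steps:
$D = 47$
$D \left(10^{2} - 55\right) = 47 \left(10^{2} - 55\right) = 47 \left(100 - 55\right) = 47 \cdot 45 = 2115$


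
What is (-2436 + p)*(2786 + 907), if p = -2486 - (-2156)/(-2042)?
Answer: -18562642920/1021 ≈ -1.8181e+7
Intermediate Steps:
p = -2539284/1021 (p = -2486 - (-2156)*(-1)/2042 = -2486 - 1*1078/1021 = -2486 - 1078/1021 = -2539284/1021 ≈ -2487.1)
(-2436 + p)*(2786 + 907) = (-2436 - 2539284/1021)*(2786 + 907) = -5026440/1021*3693 = -18562642920/1021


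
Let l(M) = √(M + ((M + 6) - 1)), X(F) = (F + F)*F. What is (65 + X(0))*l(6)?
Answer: 65*√17 ≈ 268.00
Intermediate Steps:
X(F) = 2*F² (X(F) = (2*F)*F = 2*F²)
l(M) = √(5 + 2*M) (l(M) = √(M + ((6 + M) - 1)) = √(M + (5 + M)) = √(5 + 2*M))
(65 + X(0))*l(6) = (65 + 2*0²)*√(5 + 2*6) = (65 + 2*0)*√(5 + 12) = (65 + 0)*√17 = 65*√17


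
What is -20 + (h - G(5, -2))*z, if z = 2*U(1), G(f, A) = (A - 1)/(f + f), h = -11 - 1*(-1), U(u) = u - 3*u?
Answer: 94/5 ≈ 18.800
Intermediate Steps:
U(u) = -2*u
h = -10 (h = -11 + 1 = -10)
G(f, A) = (-1 + A)/(2*f) (G(f, A) = (-1 + A)/((2*f)) = (-1 + A)*(1/(2*f)) = (-1 + A)/(2*f))
z = -4 (z = 2*(-2*1) = 2*(-2) = -4)
-20 + (h - G(5, -2))*z = -20 + (-10 - (-1 - 2)/(2*5))*(-4) = -20 + (-10 - (-3)/(2*5))*(-4) = -20 + (-10 - 1*(-3/10))*(-4) = -20 + (-10 + 3/10)*(-4) = -20 - 97/10*(-4) = -20 + 194/5 = 94/5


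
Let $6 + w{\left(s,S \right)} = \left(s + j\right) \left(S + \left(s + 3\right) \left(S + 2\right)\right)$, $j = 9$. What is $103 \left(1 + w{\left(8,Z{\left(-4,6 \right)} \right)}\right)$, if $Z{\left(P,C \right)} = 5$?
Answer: $143067$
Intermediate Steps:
$w{\left(s,S \right)} = -6 + \left(9 + s\right) \left(S + \left(2 + S\right) \left(3 + s\right)\right)$ ($w{\left(s,S \right)} = -6 + \left(s + 9\right) \left(S + \left(s + 3\right) \left(S + 2\right)\right) = -6 + \left(9 + s\right) \left(S + \left(3 + s\right) \left(2 + S\right)\right) = -6 + \left(9 + s\right) \left(S + \left(2 + S\right) \left(3 + s\right)\right)$)
$103 \left(1 + w{\left(8,Z{\left(-4,6 \right)} \right)}\right) = 103 \left(1 + \left(48 + 2 \cdot 8^{2} + 24 \cdot 8 + 36 \cdot 5 + 5 \cdot 8^{2} + 13 \cdot 5 \cdot 8\right)\right) = 103 \left(1 + \left(48 + 2 \cdot 64 + 192 + 180 + 5 \cdot 64 + 520\right)\right) = 103 \left(1 + \left(48 + 128 + 192 + 180 + 320 + 520\right)\right) = 103 \left(1 + 1388\right) = 103 \cdot 1389 = 143067$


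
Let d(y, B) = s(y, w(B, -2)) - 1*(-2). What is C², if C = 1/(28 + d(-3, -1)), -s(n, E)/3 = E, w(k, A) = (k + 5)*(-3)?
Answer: 1/4356 ≈ 0.00022957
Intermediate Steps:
w(k, A) = -15 - 3*k (w(k, A) = (5 + k)*(-3) = -15 - 3*k)
s(n, E) = -3*E
d(y, B) = 47 + 9*B (d(y, B) = -3*(-15 - 3*B) - 1*(-2) = (45 + 9*B) + 2 = 47 + 9*B)
C = 1/66 (C = 1/(28 + (47 + 9*(-1))) = 1/(28 + (47 - 9)) = 1/(28 + 38) = 1/66 ≈ 0.015152)
C² = (1/66)² = 1/4356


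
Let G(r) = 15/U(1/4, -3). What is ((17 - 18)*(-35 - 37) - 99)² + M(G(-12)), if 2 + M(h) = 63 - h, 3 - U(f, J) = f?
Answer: 8630/11 ≈ 784.54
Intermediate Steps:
U(f, J) = 3 - f
G(r) = 60/11 (G(r) = 15/(3 - 1/4) = 15/(3 - 1*¼) = 15/(3 - ¼) = 15/(11/4) = 15*(4/11) = 60/11)
M(h) = 61 - h (M(h) = -2 + (63 - h) = 61 - h)
((17 - 18)*(-35 - 37) - 99)² + M(G(-12)) = ((17 - 18)*(-35 - 37) - 99)² + (61 - 1*60/11) = (-1*(-72) - 99)² + (61 - 60/11) = (72 - 99)² + 611/11 = (-27)² + 611/11 = 729 + 611/11 = 8630/11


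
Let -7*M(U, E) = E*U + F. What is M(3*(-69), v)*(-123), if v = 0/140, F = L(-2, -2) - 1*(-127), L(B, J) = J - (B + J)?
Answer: 15867/7 ≈ 2266.7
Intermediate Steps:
L(B, J) = -B (L(B, J) = J + (-B - J) = -B)
F = 129 (F = -1*(-2) - 1*(-127) = 2 + 127 = 129)
v = 0 (v = 0*(1/140) = 0)
M(U, E) = -129/7 - E*U/7 (M(U, E) = -(E*U + 129)/7 = -(129 + E*U)/7 = -129/7 - E*U/7)
M(3*(-69), v)*(-123) = (-129/7 - ⅐*0*3*(-69))*(-123) = (-129/7 - ⅐*0*(-207))*(-123) = (-129/7 + 0)*(-123) = -129/7*(-123) = 15867/7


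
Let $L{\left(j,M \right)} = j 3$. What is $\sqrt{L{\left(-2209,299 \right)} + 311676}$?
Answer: $\sqrt{305049} \approx 552.31$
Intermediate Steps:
$L{\left(j,M \right)} = 3 j$
$\sqrt{L{\left(-2209,299 \right)} + 311676} = \sqrt{3 \left(-2209\right) + 311676} = \sqrt{-6627 + 311676} = \sqrt{305049}$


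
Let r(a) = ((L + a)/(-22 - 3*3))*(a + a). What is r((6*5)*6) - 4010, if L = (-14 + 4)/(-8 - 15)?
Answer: -4353130/713 ≈ -6105.4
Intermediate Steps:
L = 10/23 (L = -10/(-23) = -10*(-1/23) = 10/23 ≈ 0.43478)
r(a) = 2*a*(-10/713 - a/31) (r(a) = ((10/23 + a)/(-22 - 3*3))*(a + a) = ((10/23 + a)/(-22 - 9))*(2*a) = ((10/23 + a)/(-31))*(2*a) = ((10/23 + a)*(-1/31))*(2*a) = (-10/713 - a/31)*(2*a) = 2*a*(-10/713 - a/31))
r((6*5)*6) - 4010 = -2*(6*5)*6*(10 + 23*((6*5)*6))/713 - 4010 = -2*30*6*(10 + 23*(30*6))/713 - 4010 = -2/713*180*(10 + 23*180) - 4010 = -2/713*180*(10 + 4140) - 4010 = -2/713*180*4150 - 4010 = -1494000/713 - 4010 = -4353130/713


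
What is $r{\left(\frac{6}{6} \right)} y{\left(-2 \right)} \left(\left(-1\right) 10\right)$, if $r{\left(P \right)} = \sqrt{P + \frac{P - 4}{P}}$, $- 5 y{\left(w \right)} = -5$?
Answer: $- 10 i \sqrt{2} \approx - 14.142 i$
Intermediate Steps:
$y{\left(w \right)} = 1$ ($y{\left(w \right)} = \left(- \frac{1}{5}\right) \left(-5\right) = 1$)
$r{\left(P \right)} = \sqrt{P + \frac{-4 + P}{P}}$
$r{\left(\frac{6}{6} \right)} y{\left(-2 \right)} \left(\left(-1\right) 10\right) = \sqrt{1 + \frac{6}{6} - \frac{4}{6 \cdot \frac{1}{6}}} \cdot 1 \left(\left(-1\right) 10\right) = \sqrt{1 + 6 \cdot \frac{1}{6} - \frac{4}{6 \cdot \frac{1}{6}}} \cdot 1 \left(-10\right) = \sqrt{1 + 1 - \frac{4}{1}} \cdot 1 \left(-10\right) = \sqrt{1 + 1 - 4} \cdot 1 \left(-10\right) = \sqrt{-2} \cdot 1 \left(-10\right) = i \sqrt{2} \cdot 1 \left(-10\right) = i \sqrt{2} \left(-10\right) = - 10 i \sqrt{2}$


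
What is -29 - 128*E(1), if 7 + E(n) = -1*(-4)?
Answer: 355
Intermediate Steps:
E(n) = -3 (E(n) = -7 - 1*(-4) = -7 + 4 = -3)
-29 - 128*E(1) = -29 - 128*(-3) = -29 + 384 = 355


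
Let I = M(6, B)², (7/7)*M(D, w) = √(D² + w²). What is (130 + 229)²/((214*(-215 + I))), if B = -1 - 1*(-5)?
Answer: -128881/34882 ≈ -3.6948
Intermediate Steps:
B = 4 (B = -1 + 5 = 4)
M(D, w) = √(D² + w²)
I = 52 (I = (√(6² + 4²))² = (√(36 + 16))² = (√52)² = (2*√13)² = 52)
(130 + 229)²/((214*(-215 + I))) = (130 + 229)²/((214*(-215 + 52))) = 359²/((214*(-163))) = 128881/(-34882) = 128881*(-1/34882) = -128881/34882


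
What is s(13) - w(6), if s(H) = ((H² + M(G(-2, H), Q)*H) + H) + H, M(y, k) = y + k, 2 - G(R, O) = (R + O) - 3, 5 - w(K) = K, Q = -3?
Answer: 79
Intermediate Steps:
w(K) = 5 - K
G(R, O) = 5 - O - R (G(R, O) = 2 - ((R + O) - 3) = 2 - ((O + R) - 3) = 2 - (-3 + O + R) = 2 + (3 - O - R) = 5 - O - R)
M(y, k) = k + y
s(H) = H² + 2*H + H*(4 - H) (s(H) = ((H² + (-3 + (5 - H - 1*(-2)))*H) + H) + H = ((H² + (-3 + (5 - H + 2))*H) + H) + H = ((H² + (-3 + (7 - H))*H) + H) + H = ((H² + (4 - H)*H) + H) + H = ((H² + H*(4 - H)) + H) + H = (H + H² + H*(4 - H)) + H = H² + 2*H + H*(4 - H))
s(13) - w(6) = 6*13 - (5 - 1*6) = 78 - (5 - 6) = 78 - 1*(-1) = 78 + 1 = 79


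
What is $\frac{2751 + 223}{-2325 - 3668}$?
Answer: $- \frac{2974}{5993} \approx -0.49625$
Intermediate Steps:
$\frac{2751 + 223}{-2325 - 3668} = \frac{2974}{-5993} = 2974 \left(- \frac{1}{5993}\right) = - \frac{2974}{5993}$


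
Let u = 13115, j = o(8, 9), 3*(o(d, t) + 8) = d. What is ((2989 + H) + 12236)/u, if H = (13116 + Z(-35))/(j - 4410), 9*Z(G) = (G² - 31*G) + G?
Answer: 604890731/521163870 ≈ 1.1607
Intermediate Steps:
Z(G) = -10*G/3 + G²/9 (Z(G) = ((G² - 31*G) + G)/9 = (G² - 30*G)/9 = -10*G/3 + G²/9)
o(d, t) = -8 + d/3
j = -16/3 (j = -8 + (⅓)*8 = -8 + 8/3 = -16/3 ≈ -5.3333)
H = -120319/39738 (H = (13116 + (⅑)*(-35)*(-30 - 35))/(-16/3 - 4410) = (13116 + (⅑)*(-35)*(-65))/(-13246/3) = (13116 + 2275/9)*(-3/13246) = (120319/9)*(-3/13246) = -120319/39738 ≈ -3.0278)
((2989 + H) + 12236)/u = ((2989 - 120319/39738) + 12236)/13115 = (118656563/39738 + 12236)*(1/13115) = (604890731/39738)*(1/13115) = 604890731/521163870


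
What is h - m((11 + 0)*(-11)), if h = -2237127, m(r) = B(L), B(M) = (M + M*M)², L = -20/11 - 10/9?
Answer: -214900595058427/96059601 ≈ -2.2372e+6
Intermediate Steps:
L = -290/99 (L = -20*1/11 - 10*⅑ = -20/11 - 10/9 = -290/99 ≈ -2.9293)
B(M) = (M + M²)²
m(r) = 3068052100/96059601 (m(r) = (-290/99)²*(1 - 290/99)² = 84100*(-191/99)²/9801 = (84100/9801)*(36481/9801) = 3068052100/96059601)
h - m((11 + 0)*(-11)) = -2237127 - 1*3068052100/96059601 = -2237127 - 3068052100/96059601 = -214900595058427/96059601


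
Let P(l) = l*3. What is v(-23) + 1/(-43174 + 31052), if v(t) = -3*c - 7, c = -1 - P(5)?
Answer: 497001/12122 ≈ 41.000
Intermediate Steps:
P(l) = 3*l
c = -16 (c = -1 - 3*5 = -1 - 1*15 = -1 - 15 = -16)
v(t) = 41 (v(t) = -3*(-16) - 7 = 48 - 7 = 41)
v(-23) + 1/(-43174 + 31052) = 41 + 1/(-43174 + 31052) = 41 + 1/(-12122) = 41 - 1/12122 = 497001/12122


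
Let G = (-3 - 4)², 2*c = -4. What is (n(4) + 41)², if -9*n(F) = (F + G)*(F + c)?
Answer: 69169/81 ≈ 853.94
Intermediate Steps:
c = -2 (c = (½)*(-4) = -2)
G = 49 (G = (-7)² = 49)
n(F) = -(-2 + F)*(49 + F)/9 (n(F) = -(F + 49)*(F - 2)/9 = -(49 + F)*(-2 + F)/9 = -(-2 + F)*(49 + F)/9)
(n(4) + 41)² = ((98/9 - 47/9*4 - ⅑*4²) + 41)² = ((98/9 - 188/9 - ⅑*16) + 41)² = ((98/9 - 188/9 - 16/9) + 41)² = (-106/9 + 41)² = (263/9)² = 69169/81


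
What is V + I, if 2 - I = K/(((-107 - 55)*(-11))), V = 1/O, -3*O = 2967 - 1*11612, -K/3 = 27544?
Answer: 11290451/233415 ≈ 48.371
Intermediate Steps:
K = -82632 (K = -3*27544 = -82632)
O = 8645/3 (O = -(2967 - 1*11612)/3 = -(2967 - 11612)/3 = -⅓*(-8645) = 8645/3 ≈ 2881.7)
V = 3/8645 (V = 1/(8645/3) = 3/8645 ≈ 0.00034702)
I = 1306/27 (I = 2 - (-82632)/((-107 - 55)*(-11)) = 2 - (-82632)/((-162*(-11))) = 2 - (-82632)/1782 = 2 - 1*(-1252/27) = 2 + 1252/27 = 1306/27 ≈ 48.370)
V + I = 3/8645 + 1306/27 = 11290451/233415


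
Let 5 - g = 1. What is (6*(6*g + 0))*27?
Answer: 3888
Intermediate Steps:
g = 4 (g = 5 - 1*1 = 5 - 1 = 4)
(6*(6*g + 0))*27 = (6*(6*4 + 0))*27 = (6*(24 + 0))*27 = (6*24)*27 = 144*27 = 3888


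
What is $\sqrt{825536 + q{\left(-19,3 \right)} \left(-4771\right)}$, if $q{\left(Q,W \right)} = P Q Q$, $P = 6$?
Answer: $35 i \sqrt{7762} \approx 3083.6 i$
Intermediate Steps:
$q{\left(Q,W \right)} = 6 Q^{2}$ ($q{\left(Q,W \right)} = 6 Q Q = 6 Q^{2}$)
$\sqrt{825536 + q{\left(-19,3 \right)} \left(-4771\right)} = \sqrt{825536 + 6 \left(-19\right)^{2} \left(-4771\right)} = \sqrt{825536 + 6 \cdot 361 \left(-4771\right)} = \sqrt{825536 + 2166 \left(-4771\right)} = \sqrt{825536 - 10333986} = \sqrt{-9508450} = 35 i \sqrt{7762}$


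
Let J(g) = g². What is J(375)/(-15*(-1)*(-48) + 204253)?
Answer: 140625/203533 ≈ 0.69092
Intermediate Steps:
J(375)/(-15*(-1)*(-48) + 204253) = 375²/(-15*(-1)*(-48) + 204253) = 140625/(15*(-48) + 204253) = 140625/(-720 + 204253) = 140625/203533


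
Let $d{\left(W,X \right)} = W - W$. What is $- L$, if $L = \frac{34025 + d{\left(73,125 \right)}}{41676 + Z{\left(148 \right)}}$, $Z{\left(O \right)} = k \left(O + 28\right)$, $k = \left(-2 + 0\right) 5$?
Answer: $- \frac{34025}{39916} \approx -0.85242$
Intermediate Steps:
$k = -10$ ($k = \left(-2\right) 5 = -10$)
$d{\left(W,X \right)} = 0$
$Z{\left(O \right)} = -280 - 10 O$ ($Z{\left(O \right)} = - 10 \left(O + 28\right) = - 10 \left(28 + O\right) = -280 - 10 O$)
$L = \frac{34025}{39916}$ ($L = \frac{34025 + 0}{41676 - 1760} = \frac{34025}{41676 - 1760} = \frac{34025}{39916} \approx 0.85242$)
$- L = \left(-1\right) \frac{34025}{39916} = - \frac{34025}{39916}$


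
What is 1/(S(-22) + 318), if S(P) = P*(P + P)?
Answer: 1/1286 ≈ 0.00077760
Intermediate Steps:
S(P) = 2*P² (S(P) = P*(2*P) = 2*P²)
1/(S(-22) + 318) = 1/(2*(-22)² + 318) = 1/(2*484 + 318) = 1/(968 + 318) = 1/1286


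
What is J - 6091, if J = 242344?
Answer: 236253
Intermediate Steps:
J - 6091 = 242344 - 6091 = 236253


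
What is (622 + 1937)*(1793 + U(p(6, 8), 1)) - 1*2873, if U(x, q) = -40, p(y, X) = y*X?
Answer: 4483054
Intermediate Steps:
p(y, X) = X*y
(622 + 1937)*(1793 + U(p(6, 8), 1)) - 1*2873 = (622 + 1937)*(1793 - 40) - 1*2873 = 2559*1753 - 2873 = 4485927 - 2873 = 4483054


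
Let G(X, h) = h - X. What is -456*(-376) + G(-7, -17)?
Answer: 171446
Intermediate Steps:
-456*(-376) + G(-7, -17) = -456*(-376) + (-17 - 1*(-7)) = 171456 + (-17 + 7) = 171456 - 10 = 171446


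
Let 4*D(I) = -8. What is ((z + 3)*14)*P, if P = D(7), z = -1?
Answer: -56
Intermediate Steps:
D(I) = -2 (D(I) = (¼)*(-8) = -2)
P = -2
((z + 3)*14)*P = ((-1 + 3)*14)*(-2) = (2*14)*(-2) = 28*(-2) = -56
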